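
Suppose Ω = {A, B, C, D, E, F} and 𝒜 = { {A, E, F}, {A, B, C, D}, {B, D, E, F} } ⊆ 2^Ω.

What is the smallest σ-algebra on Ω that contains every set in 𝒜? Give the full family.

Seed the family with 𝒜 together with ∅ and Ω: { {}, {A, E, F}, {A, B, C, D}, {B, D, E, F}, Ω }.
Step 1: 4 new —
  {A, C}  = {B, D, E, F}ᶜ
  {E, F}  = {A, B, C, D}ᶜ
  {B, C, D}  = {A, E, F}ᶜ
  {A, B, D, E, F}  = {B, D, E, F} ∪ {A, E, F}
  (now 9)
Step 2: 3 new —
  {C}  = {A, B, D, E, F}ᶜ
  {A, C, E, F}  = {E, F} ∪ {A, C}
  {B, C, D, E, F}  = {B, C, D} ∪ {E, F}
  (now 12)
Step 3: 3 new —
  {A}  = {B, C, D, E, F}ᶜ
  {B, D}  = {A, C, E, F}ᶜ
  {C, E, F}  = {C} ∪ {E, F}
  (now 15)
Step 4 adds 1:
  {A, B, D}  = {C, E, F}ᶜ
  (now 16)
Step 5: closed — nothing new.

σ(𝒜) = { {}, {A}, {C}, {A, C}, {B, D}, {E, F}, {A, B, D}, {A, E, F}, {B, C, D}, {C, E, F}, {A, B, C, D}, {A, C, E, F}, {B, D, E, F}, {A, B, D, E, F}, {B, C, D, E, F}, Ω }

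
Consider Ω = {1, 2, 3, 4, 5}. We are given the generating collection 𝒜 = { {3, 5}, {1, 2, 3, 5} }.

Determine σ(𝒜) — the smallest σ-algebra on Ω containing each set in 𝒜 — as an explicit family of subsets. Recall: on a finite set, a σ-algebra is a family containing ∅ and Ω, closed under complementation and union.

Take S₀ = 𝒜 ∪ {∅, Ω} = { {}, {3, 5}, {1, 2, 3, 5}, Ω }.
Iteration 1 (2 new):
  {4}  = ᶜ of {1, 2, 3, 5}
  {1, 2, 4}  = ᶜ of {3, 5}
  — 6 sets.
Iteration 2 (1 new):
  {3, 4, 5}  = {4} ∪ {3, 5}
  — 7 sets.
Iteration 3. New:
  {1, 2}  = ᶜ of {3, 4, 5}
  — 8 sets.
Iteration 4: closed — nothing new.

σ(𝒜) = { {}, {4}, {1, 2}, {3, 5}, {1, 2, 4}, {3, 4, 5}, {1, 2, 3, 5}, Ω }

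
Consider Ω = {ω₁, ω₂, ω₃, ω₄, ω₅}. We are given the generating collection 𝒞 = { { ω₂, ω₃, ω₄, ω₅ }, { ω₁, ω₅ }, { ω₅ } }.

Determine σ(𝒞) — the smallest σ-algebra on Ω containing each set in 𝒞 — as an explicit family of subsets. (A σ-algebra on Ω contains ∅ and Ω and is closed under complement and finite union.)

Initial family (5 sets): { {}, { ω₅ }, { ω₁, ω₅ }, { ω₂, ω₃, ω₄, ω₅ }, Ω }.
Round 1 adds 3:
  { ω₁ }  = ᶜ of { ω₂, ω₃, ω₄, ω₅ }
  { ω₂, ω₃, ω₄ }  = ᶜ of { ω₁, ω₅ }
  { ω₁, ω₂, ω₃, ω₄ }  = ᶜ of { ω₅ }
  [8 total]
Round 2: closed — nothing new.

|σ(𝒞)| = 8.  σ(𝒞) = { {}, { ω₁ }, { ω₅ }, { ω₁, ω₅ }, { ω₂, ω₃, ω₄ }, { ω₁, ω₂, ω₃, ω₄ }, { ω₂, ω₃, ω₄, ω₅ }, Ω }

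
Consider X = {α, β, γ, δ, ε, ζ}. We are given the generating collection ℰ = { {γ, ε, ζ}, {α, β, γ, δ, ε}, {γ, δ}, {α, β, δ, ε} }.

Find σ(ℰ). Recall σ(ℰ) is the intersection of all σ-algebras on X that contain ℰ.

σ(ℰ) = { ∅, {γ}, {δ}, {ε}, {ζ}, {α, β}, {γ, δ}, {γ, ε}, {γ, ζ}, {δ, ε}, {δ, ζ}, {ε, ζ}, {α, β, γ}, {α, β, δ}, {α, β, ε}, {α, β, ζ}, {γ, δ, ε}, {γ, δ, ζ}, {γ, ε, ζ}, {δ, ε, ζ}, {α, β, γ, δ}, {α, β, γ, ε}, {α, β, γ, ζ}, {α, β, δ, ε}, {α, β, δ, ζ}, {α, β, ε, ζ}, {γ, δ, ε, ζ}, {α, β, γ, δ, ε}, {α, β, γ, δ, ζ}, {α, β, γ, ε, ζ}, {α, β, δ, ε, ζ}, X }

Check:
Initial family (6 sets): { ∅, {γ, δ}, {γ, ε, ζ}, {α, β, δ, ε}, {α, β, γ, δ, ε}, X }.
Step 1. New:
  {ζ}  = ᶜ of {α, β, γ, δ, ε}
  {γ, ζ}  = ᶜ of {α, β, δ, ε}
  {α, β, δ}  = ᶜ of {γ, ε, ζ}
  {α, β, ε, ζ}  = ᶜ of {γ, δ}
  {γ, δ, ε, ζ}  = {γ, δ} ∪ {γ, ε, ζ}
  |family| = 11
Step 2 (7 new):
  {α, β}  = ᶜ of {γ, δ, ε, ζ}
  {γ, δ, ζ}  = {γ, δ} ∪ {ζ}
  {α, β, γ, δ}  = {γ, δ} ∪ {α, β, δ}
  {α, β, δ, ζ}  = {ζ} ∪ {α, β, δ}
  {α, β, γ, δ, ζ}  = {α, β, δ} ∪ {γ, ζ}
  {α, β, γ, ε, ζ}  = {γ, ε, ζ} ∪ {α, β, ε, ζ}
  {α, β, δ, ε, ζ}  = {α, β, δ, ε} ∪ {ζ}
  |family| = 18
Step 3 adds 8:
  {γ}  = ᶜ of {α, β, δ, ε, ζ}
  {δ}  = ᶜ of {α, β, γ, ε, ζ}
  {ε}  = ᶜ of {α, β, γ, δ, ζ}
  {γ, ε}  = ᶜ of {α, β, δ, ζ}
  {ε, ζ}  = ᶜ of {α, β, γ, δ}
  {α, β, ε}  = ᶜ of {γ, δ, ζ}
  {α, β, ζ}  = {α, β} ∪ {ζ}
  {α, β, γ, ζ}  = {α, β} ∪ {γ, ζ}
  |family| = 26
Step 4: 6 new —
  {δ, ε}  = ᶜ of {α, β, γ, ζ}
  {δ, ζ}  = {ζ} ∪ {δ}
  {α, β, γ}  = {α, β} ∪ {γ}
  {γ, δ, ε}  = ᶜ of {α, β, ζ}
  {δ, ε, ζ}  = {ε, ζ} ∪ {δ}
  {α, β, γ, ε}  = {α, β} ∪ {γ, ε}
  |family| = 32
Step 5: already closed under ᶜ and ∪.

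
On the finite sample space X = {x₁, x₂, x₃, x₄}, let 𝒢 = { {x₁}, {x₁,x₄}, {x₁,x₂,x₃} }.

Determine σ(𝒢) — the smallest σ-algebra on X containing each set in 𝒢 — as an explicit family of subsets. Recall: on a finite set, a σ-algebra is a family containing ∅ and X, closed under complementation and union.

Initial family (5 sets): { {}, {x₁}, {x₁,x₄}, {x₁,x₂,x₃}, X }.
Round 1 adds 3:
  {x₄}  = X∖{x₁,x₂,x₃}
  {x₂,x₃}  = X∖{x₁,x₄}
  {x₂,x₃,x₄}  = X∖{x₁}
  (now 8)
Round 2: closed — nothing new.

|σ(𝒢)| = 8.  σ(𝒢) = { {}, {x₁}, {x₄}, {x₁,x₄}, {x₂,x₃}, {x₁,x₂,x₃}, {x₂,x₃,x₄}, X }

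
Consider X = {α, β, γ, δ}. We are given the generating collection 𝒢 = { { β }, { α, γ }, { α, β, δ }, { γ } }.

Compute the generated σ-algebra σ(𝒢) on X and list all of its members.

|σ(𝒢)| = 16.  σ(𝒢) = { {  }, { α }, { β }, { γ }, { δ }, { α, β }, { α, γ }, { α, δ }, { β, γ }, { β, δ }, { γ, δ }, { α, β, γ }, { α, β, δ }, { α, γ, δ }, { β, γ, δ }, X }

Derivation:
Seed the family with 𝒢 together with ∅ and X: { {  }, { β }, { γ }, { α, γ }, { α, β, δ }, X }.
Round 1: 4 new —
  { β, γ }  = { γ } ∪ { β }
  { β, δ }  = ᶜ of { α, γ }
  { α, β, γ }  = { α, γ } ∪ { β }
  { α, γ, δ }  = ᶜ of { β }
  — 10 sets.
Round 2: +3 →
  { δ }  = ᶜ of { α, β, γ }
  { α, δ }  = ᶜ of { β, γ }
  { β, γ, δ }  = { γ } ∪ { β, δ }
  — 13 sets.
Round 3: 2 new —
  { α }  = ᶜ of { β, γ, δ }
  { γ, δ }  = { γ } ∪ { δ }
  — 15 sets.
Round 4: 1 new —
  { α, β }  = ᶜ of { γ, δ }
  — 16 sets.
Round 5 adds nothing — fixpoint reached.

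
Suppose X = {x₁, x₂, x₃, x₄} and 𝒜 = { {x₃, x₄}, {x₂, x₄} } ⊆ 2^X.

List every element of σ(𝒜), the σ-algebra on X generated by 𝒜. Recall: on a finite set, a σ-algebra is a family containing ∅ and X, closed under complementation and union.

Answer: σ(𝒜) = { {}, {x₁}, {x₂}, {x₃}, {x₄}, {x₁, x₂}, {x₁, x₃}, {x₁, x₄}, {x₂, x₃}, {x₂, x₄}, {x₃, x₄}, {x₁, x₂, x₃}, {x₁, x₂, x₄}, {x₁, x₃, x₄}, {x₂, x₃, x₄}, X }

Derivation:
Take S₀ = 𝒜 ∪ {∅, X} = { {}, {x₂, x₄}, {x₃, x₄}, X }.
Iteration 1. New:
  {x₁, x₂}  = X∖{x₃, x₄}
  {x₁, x₃}  = X∖{x₂, x₄}
  {x₂, x₃, x₄}  = {x₃, x₄} ∪ {x₂, x₄}
  |family| = 7
Iteration 2. New:
  {x₁}  = X∖{x₂, x₃, x₄}
  {x₁, x₂, x₃}  = {x₁, x₂} ∪ {x₁, x₃}
  {x₁, x₂, x₄}  = {x₁, x₂} ∪ {x₂, x₄}
  {x₁, x₃, x₄}  = {x₃, x₄} ∪ {x₁, x₃}
  |family| = 11
Iteration 3. New:
  {x₂}  = X∖{x₁, x₃, x₄}
  {x₃}  = X∖{x₁, x₂, x₄}
  {x₄}  = X∖{x₁, x₂, x₃}
  |family| = 14
Iteration 4: +2 →
  {x₁, x₄}  = {x₄} ∪ {x₁}
  {x₂, x₃}  = {x₃} ∪ {x₂}
  |family| = 16
Iteration 5 adds nothing — fixpoint reached.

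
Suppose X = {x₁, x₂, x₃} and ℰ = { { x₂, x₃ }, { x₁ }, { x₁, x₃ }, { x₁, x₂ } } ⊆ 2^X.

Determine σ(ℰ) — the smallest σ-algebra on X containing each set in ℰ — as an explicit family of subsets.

Begin from { {}, { x₁ }, { x₁, x₂ }, { x₁, x₃ }, { x₂, x₃ }, X } (that is, ℰ plus ∅ and X).
Pass 1. New:
  { x₂ }  = ᶜ of { x₁, x₃ }
  { x₃ }  = ᶜ of { x₁, x₂ }
  — 8 sets.
Pass 2: no new sets; the family is a σ-algebra.

Hence σ(ℰ) has 8 members: { {}, { x₁ }, { x₂ }, { x₃ }, { x₁, x₂ }, { x₁, x₃ }, { x₂, x₃ }, X }.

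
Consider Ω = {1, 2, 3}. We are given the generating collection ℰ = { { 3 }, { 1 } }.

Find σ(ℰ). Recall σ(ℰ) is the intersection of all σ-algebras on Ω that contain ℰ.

Answer: σ(ℰ) = { {  }, { 1 }, { 2 }, { 3 }, { 1, 2 }, { 1, 3 }, { 2, 3 }, Ω }

Trace:
Start: ℰ ∪ {∅, Ω} = { {  }, { 1 }, { 3 }, Ω }.
Pass 1: +3 →
  { 1, 2 }  = Ω∖{ 3 }
  { 1, 3 }  = { 3 } ∪ { 1 }
  { 2, 3 }  = Ω∖{ 1 }
  — 7 sets.
Pass 2. New:
  { 2 }  = Ω∖{ 1, 3 }
  — 8 sets.
Pass 3: no new sets; the family is a σ-algebra.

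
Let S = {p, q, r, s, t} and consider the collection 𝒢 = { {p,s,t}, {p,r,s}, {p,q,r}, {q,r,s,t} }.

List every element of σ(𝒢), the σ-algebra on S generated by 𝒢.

Begin from { ∅, {p,q,r}, {p,r,s}, {p,s,t}, {q,r,s,t}, S } (that is, 𝒢 plus ∅ and S).
Round 1. New:
  {p}  = {q,r,s,t}ᶜ
  {q,r}  = {p,s,t}ᶜ
  {q,t}  = {p,r,s}ᶜ
  {s,t}  = {p,q,r}ᶜ
  {p,q,r,s}  = {p,r,s} ∪ {p,q,r}
  {p,r,s,t}  = {p,s,t} ∪ {p,r,s}
Round 2 (7 new):
  {q}  = {p,r,s,t}ᶜ
  {t}  = {p,q,r,s}ᶜ
  {p,q,t}  = {q,t} ∪ {p}
  {q,r,t}  = {q,t} ∪ {q,r}
  {q,s,t}  = {q,t} ∪ {s,t}
  {p,q,r,t}  = {q,t} ∪ {p,q,r}
  {p,q,s,t}  = {p,s,t} ∪ {q,t}
Round 3. New:
  {r}  = {p,q,s,t}ᶜ
  {s}  = {p,q,r,t}ᶜ
  {p,q}  = {q} ∪ {p}
  {p,r}  = {q,s,t}ᶜ
  {p,s}  = {q,r,t}ᶜ
  {p,t}  = {t} ∪ {p}
  {r,s}  = {p,q,t}ᶜ
Round 4: 6 new —
  {q,s}  = {q} ∪ {s}
  {r,t}  = {t} ∪ {r}
  {p,q,s}  = {p,q} ∪ {p,s}
  {p,r,t}  = {t} ∪ {p,r}
  {q,r,s}  = {p,t}ᶜ
  {r,s,t}  = {p,q}ᶜ
Round 5 adds nothing — fixpoint reached.

σ(𝒢) = { ∅, {p}, {q}, {r}, {s}, {t}, {p,q}, {p,r}, {p,s}, {p,t}, {q,r}, {q,s}, {q,t}, {r,s}, {r,t}, {s,t}, {p,q,r}, {p,q,s}, {p,q,t}, {p,r,s}, {p,r,t}, {p,s,t}, {q,r,s}, {q,r,t}, {q,s,t}, {r,s,t}, {p,q,r,s}, {p,q,r,t}, {p,q,s,t}, {p,r,s,t}, {q,r,s,t}, S }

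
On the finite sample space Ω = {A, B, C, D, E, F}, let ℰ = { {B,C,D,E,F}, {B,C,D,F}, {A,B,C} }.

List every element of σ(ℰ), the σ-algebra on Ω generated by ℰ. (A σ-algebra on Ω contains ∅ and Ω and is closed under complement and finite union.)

Answer: σ(ℰ) = { ∅, {A}, {E}, {A,E}, {B,C}, {D,F}, {A,B,C}, {A,D,F}, {B,C,E}, {D,E,F}, {A,B,C,E}, {A,D,E,F}, {B,C,D,F}, {A,B,C,D,F}, {B,C,D,E,F}, Ω }

Derivation:
Start: ℰ ∪ {∅, Ω} = { ∅, {A,B,C}, {B,C,D,F}, {B,C,D,E,F}, Ω }.
Step 1: +4 →
  {A}  = ᶜ of {B,C,D,E,F}
  {A,E}  = ᶜ of {B,C,D,F}
  {D,E,F}  = ᶜ of {A,B,C}
  {A,B,C,D,F}  = {A,B,C} ∪ {B,C,D,F}
  — 9 sets.
Step 2: 3 new —
  {E}  = ᶜ of {A,B,C,D,F}
  {A,B,C,E}  = {A,B,C} ∪ {A,E}
  {A,D,E,F}  = {A,E} ∪ {D,E,F}
  — 12 sets.
Step 3 adds 2:
  {B,C}  = ᶜ of {A,D,E,F}
  {D,F}  = ᶜ of {A,B,C,E}
  — 14 sets.
Step 4: 2 new —
  {A,D,F}  = {D,F} ∪ {A}
  {B,C,E}  = {B,C} ∪ {E}
  — 16 sets.
Step 5: stable.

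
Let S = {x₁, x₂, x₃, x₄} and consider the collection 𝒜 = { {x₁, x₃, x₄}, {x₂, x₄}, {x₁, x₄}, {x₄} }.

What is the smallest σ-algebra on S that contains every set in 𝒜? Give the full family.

σ(𝒜) (16 sets): { ∅, {x₁}, {x₂}, {x₃}, {x₄}, {x₁, x₂}, {x₁, x₃}, {x₁, x₄}, {x₂, x₃}, {x₂, x₄}, {x₃, x₄}, {x₁, x₂, x₃}, {x₁, x₂, x₄}, {x₁, x₃, x₄}, {x₂, x₃, x₄}, S }

Derivation:
Initial family (6 sets): { ∅, {x₄}, {x₁, x₄}, {x₂, x₄}, {x₁, x₃, x₄}, S }.
Step 1. New:
  {x₂}  = {x₁, x₃, x₄}ᶜ
  {x₁, x₃}  = {x₂, x₄}ᶜ
  {x₂, x₃}  = {x₁, x₄}ᶜ
  {x₁, x₂, x₃}  = {x₄}ᶜ
  {x₁, x₂, x₄}  = {x₁, x₄} ∪ {x₂, x₄}
Step 2 (2 new):
  {x₃}  = {x₁, x₂, x₄}ᶜ
  {x₂, x₃, x₄}  = {x₂, x₃} ∪ {x₄}
Step 3 (2 new):
  {x₁}  = {x₂, x₃, x₄}ᶜ
  {x₃, x₄}  = {x₃} ∪ {x₄}
Step 4: +1 →
  {x₁, x₂}  = {x₃, x₄}ᶜ
Step 5: already closed under ᶜ and ∪.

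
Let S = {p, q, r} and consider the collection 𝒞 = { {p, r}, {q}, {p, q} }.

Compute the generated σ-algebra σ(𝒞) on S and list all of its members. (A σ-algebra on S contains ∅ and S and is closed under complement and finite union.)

σ(𝒞) = { {}, {p}, {q}, {r}, {p, q}, {p, r}, {q, r}, S }

Working:
Seed the family with 𝒞 together with ∅ and S: { {}, {q}, {p, q}, {p, r}, S }.
Step 1: +1 →
  {r}  = {p, q}ᶜ
  (now 6)
Step 2: +1 →
  {q, r}  = {r} ∪ {q}
  (now 7)
Step 3 (1 new):
  {p}  = {q, r}ᶜ
  (now 8)
After Step 4 the family is unchanged; done.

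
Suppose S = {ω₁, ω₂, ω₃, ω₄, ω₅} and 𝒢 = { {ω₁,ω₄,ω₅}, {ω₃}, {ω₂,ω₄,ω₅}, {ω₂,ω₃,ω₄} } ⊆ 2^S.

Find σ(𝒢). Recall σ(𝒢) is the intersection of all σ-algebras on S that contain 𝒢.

σ(𝒢) = { {}, {ω₁}, {ω₂}, {ω₃}, {ω₄}, {ω₅}, {ω₁,ω₂}, {ω₁,ω₃}, {ω₁,ω₄}, {ω₁,ω₅}, {ω₂,ω₃}, {ω₂,ω₄}, {ω₂,ω₅}, {ω₃,ω₄}, {ω₃,ω₅}, {ω₄,ω₅}, {ω₁,ω₂,ω₃}, {ω₁,ω₂,ω₄}, {ω₁,ω₂,ω₅}, {ω₁,ω₃,ω₄}, {ω₁,ω₃,ω₅}, {ω₁,ω₄,ω₅}, {ω₂,ω₃,ω₄}, {ω₂,ω₃,ω₅}, {ω₂,ω₄,ω₅}, {ω₃,ω₄,ω₅}, {ω₁,ω₂,ω₃,ω₄}, {ω₁,ω₂,ω₃,ω₅}, {ω₁,ω₂,ω₄,ω₅}, {ω₁,ω₃,ω₄,ω₅}, {ω₂,ω₃,ω₄,ω₅}, S }

Trace:
Begin from { {}, {ω₃}, {ω₁,ω₄,ω₅}, {ω₂,ω₃,ω₄}, {ω₂,ω₄,ω₅}, S } (that is, 𝒢 plus ∅ and S).
Iteration 1: +6 →
  {ω₁,ω₃}  = ᶜ of {ω₂,ω₄,ω₅}
  {ω₁,ω₅}  = ᶜ of {ω₂,ω₃,ω₄}
  {ω₂,ω₃}  = ᶜ of {ω₁,ω₄,ω₅}
  {ω₁,ω₂,ω₄,ω₅}  = ᶜ of {ω₃}
  {ω₁,ω₃,ω₄,ω₅}  = {ω₁,ω₄,ω₅} ∪ {ω₃}
  {ω₂,ω₃,ω₄,ω₅}  = {ω₃} ∪ {ω₂,ω₄,ω₅}
  (now 12)
Iteration 2 adds 6:
  {ω₁}  = ᶜ of {ω₂,ω₃,ω₄,ω₅}
  {ω₂}  = ᶜ of {ω₁,ω₃,ω₄,ω₅}
  {ω₁,ω₂,ω₃}  = {ω₂,ω₃} ∪ {ω₁,ω₃}
  {ω₁,ω₃,ω₅}  = {ω₃} ∪ {ω₁,ω₅}
  {ω₁,ω₂,ω₃,ω₄}  = {ω₂,ω₃,ω₄} ∪ {ω₁,ω₃}
  {ω₁,ω₂,ω₃,ω₅}  = {ω₂,ω₃} ∪ {ω₁,ω₅}
  (now 18)
Iteration 3 (6 new):
  {ω₄}  = ᶜ of {ω₁,ω₂,ω₃,ω₅}
  {ω₅}  = ᶜ of {ω₁,ω₂,ω₃,ω₄}
  {ω₁,ω₂}  = {ω₂} ∪ {ω₁}
  {ω₂,ω₄}  = ᶜ of {ω₁,ω₃,ω₅}
  {ω₄,ω₅}  = ᶜ of {ω₁,ω₂,ω₃}
  {ω₁,ω₂,ω₅}  = {ω₁,ω₅} ∪ {ω₂}
  (now 24)
Iteration 4 adds 8:
  {ω₁,ω₄}  = {ω₄} ∪ {ω₁}
  {ω₂,ω₅}  = {ω₂} ∪ {ω₅}
  {ω₃,ω₄}  = ᶜ of {ω₁,ω₂,ω₅}
  {ω₃,ω₅}  = {ω₅} ∪ {ω₃}
  {ω₁,ω₂,ω₄}  = {ω₁,ω₂} ∪ {ω₄}
  {ω₁,ω₃,ω₄}  = {ω₁,ω₃} ∪ {ω₄}
  {ω₂,ω₃,ω₅}  = {ω₅} ∪ {ω₂,ω₃}
  {ω₃,ω₄,ω₅}  = ᶜ of {ω₁,ω₂}
  (now 32)
Iteration 5: closed — nothing new.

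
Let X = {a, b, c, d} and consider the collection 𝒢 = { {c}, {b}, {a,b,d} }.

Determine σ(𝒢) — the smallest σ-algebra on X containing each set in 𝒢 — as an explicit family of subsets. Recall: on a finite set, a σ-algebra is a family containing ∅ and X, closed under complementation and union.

σ(𝒢) = { {}, {b}, {c}, {a,d}, {b,c}, {a,b,d}, {a,c,d}, X }

Derivation:
Begin from { {}, {b}, {c}, {a,b,d}, X } (that is, 𝒢 plus ∅ and X).
Step 1. New:
  {b,c}  = {c} ∪ {b}
  {a,c,d}  = {b}ᶜ
  [7 total]
Step 2 (1 new):
  {a,d}  = {b,c}ᶜ
  [8 total]
After Step 3 the family is unchanged; done.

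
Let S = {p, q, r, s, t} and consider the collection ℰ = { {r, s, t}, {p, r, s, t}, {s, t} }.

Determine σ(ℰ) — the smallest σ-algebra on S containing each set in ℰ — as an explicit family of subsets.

Answer: σ(ℰ) = { {}, {p}, {q}, {r}, {p, q}, {p, r}, {q, r}, {s, t}, {p, q, r}, {p, s, t}, {q, s, t}, {r, s, t}, {p, q, s, t}, {p, r, s, t}, {q, r, s, t}, S }

Check:
Begin from { {}, {s, t}, {r, s, t}, {p, r, s, t}, S } (that is, ℰ plus ∅ and S).
Step 1 adds 3:
  {q}  = complement {p, r, s, t}
  {p, q}  = complement {r, s, t}
  {p, q, r}  = complement {s, t}
  (now 8)
Step 2: 3 new —
  {q, s, t}  = {s, t} ∪ {q}
  {p, q, s, t}  = {s, t} ∪ {p, q}
  {q, r, s, t}  = {q} ∪ {r, s, t}
  (now 11)
Step 3: 3 new —
  {p}  = complement {q, r, s, t}
  {r}  = complement {p, q, s, t}
  {p, r}  = complement {q, s, t}
  (now 14)
Step 4 (2 new):
  {q, r}  = {r} ∪ {q}
  {p, s, t}  = {s, t} ∪ {p}
  (now 16)
Step 5 adds nothing — fixpoint reached.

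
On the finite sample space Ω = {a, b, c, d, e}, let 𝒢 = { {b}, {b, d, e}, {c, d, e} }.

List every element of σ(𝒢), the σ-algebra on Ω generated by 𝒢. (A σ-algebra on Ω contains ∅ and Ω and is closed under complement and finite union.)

σ(𝒢) (16 sets): { {}, {a}, {b}, {c}, {a, b}, {a, c}, {b, c}, {d, e}, {a, b, c}, {a, d, e}, {b, d, e}, {c, d, e}, {a, b, d, e}, {a, c, d, e}, {b, c, d, e}, Ω }

Trace:
Begin from { {}, {b}, {b, d, e}, {c, d, e}, Ω } (that is, 𝒢 plus ∅ and Ω).
Round 1 adds 4:
  {a, b}  = ᶜ of {c, d, e}
  {a, c}  = ᶜ of {b, d, e}
  {a, c, d, e}  = ᶜ of {b}
  {b, c, d, e}  = {c, d, e} ∪ {b}
Round 2 (3 new):
  {a}  = ᶜ of {b, c, d, e}
  {a, b, c}  = {a, b} ∪ {a, c}
  {a, b, d, e}  = {a, b} ∪ {b, d, e}
Round 3: 2 new —
  {c}  = ᶜ of {a, b, d, e}
  {d, e}  = ᶜ of {a, b, c}
Round 4 (2 new):
  {b, c}  = {c} ∪ {b}
  {a, d, e}  = {d, e} ∪ {a}
Round 5: no new sets; the family is a σ-algebra.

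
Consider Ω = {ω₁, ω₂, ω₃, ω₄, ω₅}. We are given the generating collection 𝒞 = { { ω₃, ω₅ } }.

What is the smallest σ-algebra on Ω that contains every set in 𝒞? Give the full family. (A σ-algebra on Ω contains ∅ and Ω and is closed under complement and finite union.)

σ(𝒞) (4 sets): { {}, { ω₃, ω₅ }, { ω₁, ω₂, ω₄ }, Ω }

Check:
Initial family (3 sets): { {}, { ω₃, ω₅ }, Ω }.
Round 1. New:
  { ω₁, ω₂, ω₄ }  = complement { ω₃, ω₅ }
Round 2 adds nothing — fixpoint reached.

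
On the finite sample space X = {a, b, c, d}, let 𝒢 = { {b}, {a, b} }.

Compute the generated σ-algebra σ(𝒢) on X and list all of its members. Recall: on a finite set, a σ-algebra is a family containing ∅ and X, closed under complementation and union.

σ(𝒢) (8 sets): { {}, {a}, {b}, {a, b}, {c, d}, {a, c, d}, {b, c, d}, X }

Working:
Seed the family with 𝒢 together with ∅ and X: { {}, {b}, {a, b}, X }.
Iteration 1: +2 →
  {c, d}  = X∖{a, b}
  {a, c, d}  = X∖{b}
  [6 total]
Iteration 2: 1 new —
  {b, c, d}  = {c, d} ∪ {b}
  [7 total]
Iteration 3 adds 1:
  {a}  = X∖{b, c, d}
  [8 total]
Iteration 4: stable.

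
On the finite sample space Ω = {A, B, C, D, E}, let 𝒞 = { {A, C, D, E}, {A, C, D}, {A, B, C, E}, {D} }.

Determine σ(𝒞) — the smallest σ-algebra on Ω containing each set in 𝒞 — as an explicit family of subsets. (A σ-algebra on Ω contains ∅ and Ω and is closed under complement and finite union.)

σ(𝒞) (16 sets): { {}, {B}, {D}, {E}, {A, C}, {B, D}, {B, E}, {D, E}, {A, B, C}, {A, C, D}, {A, C, E}, {B, D, E}, {A, B, C, D}, {A, B, C, E}, {A, C, D, E}, Ω }

Derivation:
Seed the family with 𝒞 together with ∅ and Ω: { {}, {D}, {A, C, D}, {A, B, C, E}, {A, C, D, E}, Ω }.
Pass 1: 2 new —
  {B}  = complement {A, C, D, E}
  {B, E}  = complement {A, C, D}
  (now 8)
Pass 2 (3 new):
  {B, D}  = {D} ∪ {B}
  {B, D, E}  = {D} ∪ {B, E}
  {A, B, C, D}  = {B} ∪ {A, C, D}
  (now 11)
Pass 3 (3 new):
  {E}  = complement {A, B, C, D}
  {A, C}  = complement {B, D, E}
  {A, C, E}  = complement {B, D}
  (now 14)
Pass 4: 2 new —
  {D, E}  = {D} ∪ {E}
  {A, B, C}  = {A, C} ∪ {B}
  (now 16)
Pass 5: no new sets; the family is a σ-algebra.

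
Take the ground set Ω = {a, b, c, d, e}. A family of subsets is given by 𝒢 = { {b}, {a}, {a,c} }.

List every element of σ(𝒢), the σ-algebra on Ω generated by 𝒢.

Start: 𝒢 ∪ {∅, Ω} = { ∅, {a}, {b}, {a,c}, Ω }.
Step 1: 5 new —
  {a,b}  = {b} ∪ {a}
  {a,b,c}  = {a,c} ∪ {b}
  {b,d,e}  = {a,c}ᶜ
  {a,c,d,e}  = {b}ᶜ
  {b,c,d,e}  = {a}ᶜ
  |family| = 10
Step 2 (3 new):
  {d,e}  = {a,b,c}ᶜ
  {c,d,e}  = {a,b}ᶜ
  {a,b,d,e}  = {a,b} ∪ {b,d,e}
  |family| = 13
Step 3: 2 new —
  {c}  = {a,b,d,e}ᶜ
  {a,d,e}  = {d,e} ∪ {a}
  |family| = 15
Step 4 (1 new):
  {b,c}  = {a,d,e}ᶜ
  |family| = 16
Step 5: closed — nothing new.

Therefore σ(𝒢) = { ∅, {a}, {b}, {c}, {a,b}, {a,c}, {b,c}, {d,e}, {a,b,c}, {a,d,e}, {b,d,e}, {c,d,e}, {a,b,d,e}, {a,c,d,e}, {b,c,d,e}, Ω } (|σ(𝒢)| = 16).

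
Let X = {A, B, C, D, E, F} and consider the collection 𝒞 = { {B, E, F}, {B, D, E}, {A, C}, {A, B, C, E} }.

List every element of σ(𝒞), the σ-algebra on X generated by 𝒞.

Start: 𝒞 ∪ {∅, X} = { {}, {A, C}, {B, D, E}, {B, E, F}, {A, B, C, E}, X }.
Step 1 adds 6:
  {D, F}  = ᶜ of {A, B, C, E}
  {A, C, D}  = ᶜ of {B, E, F}
  {A, C, F}  = ᶜ of {B, D, E}
  {B, D, E, F}  = ᶜ of {A, C}
  {A, B, C, D, E}  = {A, C} ∪ {B, D, E}
  {A, B, C, E, F}  = {A, C} ∪ {B, E, F}
Step 2 (3 new):
  {D}  = ᶜ of {A, B, C, E, F}
  {F}  = ᶜ of {A, B, C, D, E}
  {A, C, D, F}  = {A, C, F} ∪ {A, C, D}
Step 3: 1 new —
  {B, E}  = ᶜ of {A, C, D, F}
Step 4: already closed under ᶜ and ∪.

|σ(𝒞)| = 16.  σ(𝒞) = { {}, {D}, {F}, {A, C}, {B, E}, {D, F}, {A, C, D}, {A, C, F}, {B, D, E}, {B, E, F}, {A, B, C, E}, {A, C, D, F}, {B, D, E, F}, {A, B, C, D, E}, {A, B, C, E, F}, X }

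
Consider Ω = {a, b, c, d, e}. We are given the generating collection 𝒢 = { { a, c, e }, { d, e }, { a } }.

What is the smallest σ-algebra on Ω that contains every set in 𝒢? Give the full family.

|σ(𝒢)| = 32.  σ(𝒢) = { {}, { a }, { b }, { c }, { d }, { e }, { a, b }, { a, c }, { a, d }, { a, e }, { b, c }, { b, d }, { b, e }, { c, d }, { c, e }, { d, e }, { a, b, c }, { a, b, d }, { a, b, e }, { a, c, d }, { a, c, e }, { a, d, e }, { b, c, d }, { b, c, e }, { b, d, e }, { c, d, e }, { a, b, c, d }, { a, b, c, e }, { a, b, d, e }, { a, c, d, e }, { b, c, d, e }, Ω }

Working:
Seed the family with 𝒢 together with ∅ and Ω: { {}, { a }, { d, e }, { a, c, e }, Ω }.
Pass 1 adds 5:
  { b, d }  = ᶜ of { a, c, e }
  { a, b, c }  = ᶜ of { d, e }
  { a, d, e }  = { d, e } ∪ { a }
  { a, c, d, e }  = { d, e } ∪ { a, c, e }
  { b, c, d, e }  = ᶜ of { a }
  [10 total]
Pass 2: 7 new —
  { b }  = ᶜ of { a, c, d, e }
  { b, c }  = ᶜ of { a, d, e }
  { a, b, d }  = { b, d } ∪ { a }
  { b, d, e }  = { d, e } ∪ { b, d }
  { a, b, c, d }  = { a, b, c } ∪ { b, d }
  { a, b, c, e }  = { a, b, c } ∪ { a, c, e }
  { a, b, d, e }  = { a, d, e } ∪ { b, d }
  [17 total]
Pass 3: +7 →
  { c }  = ᶜ of { a, b, d, e }
  { d }  = ᶜ of { a, b, c, e }
  { e }  = ᶜ of { a, b, c, d }
  { a, b }  = { b } ∪ { a }
  { a, c }  = ᶜ of { b, d, e }
  { c, e }  = ᶜ of { a, b, d }
  { b, c, d }  = { b, c } ∪ { b, d }
  [24 total]
Pass 4: 8 new —
  { a, d }  = { d } ∪ { a }
  { a, e }  = ᶜ of { b, c, d }
  { b, e }  = { b } ∪ { e }
  { c, d }  = { c } ∪ { d }
  { a, b, e }  = { a, b } ∪ { e }
  { a, c, d }  = { a, c } ∪ { d }
  { b, c, e }  = { b } ∪ { c, e }
  { c, d, e }  = ᶜ of { a, b }
  [32 total]
Pass 5: stable.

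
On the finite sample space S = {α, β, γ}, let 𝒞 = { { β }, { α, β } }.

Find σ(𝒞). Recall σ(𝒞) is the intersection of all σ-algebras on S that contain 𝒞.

Seed the family with 𝒞 together with ∅ and S: { {}, { β }, { α, β }, S }.
Pass 1 adds 2:
  { γ }  = { α, β }ᶜ
  { α, γ }  = { β }ᶜ
Pass 2 (1 new):
  { β, γ }  = { γ } ∪ { β }
Pass 3 adds 1:
  { α }  = { β, γ }ᶜ
Pass 4: stable.

Therefore σ(𝒞) = { {}, { α }, { β }, { γ }, { α, β }, { α, γ }, { β, γ }, S } (|σ(𝒞)| = 8).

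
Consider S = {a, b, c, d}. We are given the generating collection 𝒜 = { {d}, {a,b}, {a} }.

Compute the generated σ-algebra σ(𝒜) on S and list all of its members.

Start: 𝒜 ∪ {∅, S} = { {}, {a}, {d}, {a,b}, S }.
Pass 1: 5 new —
  {a,d}  = {d} ∪ {a}
  {c,d}  = {a,b}ᶜ
  {a,b,c}  = {d}ᶜ
  {a,b,d}  = {a,b} ∪ {d}
  {b,c,d}  = {a}ᶜ
  [10 total]
Pass 2 adds 3:
  {c}  = {a,b,d}ᶜ
  {b,c}  = {a,d}ᶜ
  {a,c,d}  = {c,d} ∪ {a,d}
  [13 total]
Pass 3: +2 →
  {b}  = {a,c,d}ᶜ
  {a,c}  = {c} ∪ {a}
  [15 total]
Pass 4 (1 new):
  {b,d}  = {a,c}ᶜ
  [16 total]
Pass 5: already closed under ᶜ and ∪.

|σ(𝒜)| = 16.  σ(𝒜) = { {}, {a}, {b}, {c}, {d}, {a,b}, {a,c}, {a,d}, {b,c}, {b,d}, {c,d}, {a,b,c}, {a,b,d}, {a,c,d}, {b,c,d}, S }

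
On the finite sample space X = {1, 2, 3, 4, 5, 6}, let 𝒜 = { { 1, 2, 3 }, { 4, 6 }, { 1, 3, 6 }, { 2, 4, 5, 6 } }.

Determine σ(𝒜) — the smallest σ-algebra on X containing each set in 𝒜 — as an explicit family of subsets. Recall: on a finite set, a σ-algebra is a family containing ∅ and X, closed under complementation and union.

Initial family (6 sets): { {  }, { 4, 6 }, { 1, 2, 3 }, { 1, 3, 6 }, { 2, 4, 5, 6 }, X }.
Step 1 (7 new):
  { 1, 3 }  = ᶜ of { 2, 4, 5, 6 }
  { 2, 4, 5 }  = ᶜ of { 1, 3, 6 }
  { 4, 5, 6 }  = ᶜ of { 1, 2, 3 }
  { 1, 2, 3, 5 }  = ᶜ of { 4, 6 }
  { 1, 2, 3, 6 }  = { 1, 2, 3 } ∪ { 1, 3, 6 }
  { 1, 3, 4, 6 }  = { 1, 3, 6 } ∪ { 4, 6 }
  { 1, 2, 3, 4, 6 }  = { 1, 2, 3 } ∪ { 4, 6 }
  — 13 sets.
Step 2 adds 6:
  { 5 }  = ᶜ of { 1, 2, 3, 4, 6 }
  { 2, 5 }  = ᶜ of { 1, 3, 4, 6 }
  { 4, 5 }  = ᶜ of { 1, 2, 3, 6 }
  { 1, 2, 3, 4, 5 }  = { 1, 2, 3 } ∪ { 2, 4, 5 }
  { 1, 2, 3, 5, 6 }  = { 1, 3, 6 } ∪ { 1, 2, 3, 5 }
  { 1, 3, 4, 5, 6 }  = { 1, 3, 6 } ∪ { 4, 5, 6 }
  — 19 sets.
Step 3. New:
  { 2 }  = ᶜ of { 1, 3, 4, 5, 6 }
  { 4 }  = ᶜ of { 1, 2, 3, 5, 6 }
  { 6 }  = ᶜ of { 1, 2, 3, 4, 5 }
  { 1, 3, 5 }  = { 1, 3 } ∪ { 5 }
  { 1, 3, 4, 5 }  = { 4, 5 } ∪ { 1, 3 }
  { 1, 3, 5, 6 }  = { 1, 3, 6 } ∪ { 5 }
  — 25 sets.
Step 4: 7 new —
  { 2, 4 }  = ᶜ of { 1, 3, 5, 6 }
  { 2, 6 }  = ᶜ of { 1, 3, 4, 5 }
  { 5, 6 }  = { 6 } ∪ { 5 }
  { 1, 3, 4 }  = { 1, 3 } ∪ { 4 }
  { 2, 4, 6 }  = ᶜ of { 1, 3, 5 }
  { 2, 5, 6 }  = { 2, 5 } ∪ { 6 }
  { 1, 2, 3, 4 }  = { 1, 2, 3 } ∪ { 4 }
  — 32 sets.
Step 5: closed — nothing new.

Hence σ(𝒜) has 32 members: { {  }, { 2 }, { 4 }, { 5 }, { 6 }, { 1, 3 }, { 2, 4 }, { 2, 5 }, { 2, 6 }, { 4, 5 }, { 4, 6 }, { 5, 6 }, { 1, 2, 3 }, { 1, 3, 4 }, { 1, 3, 5 }, { 1, 3, 6 }, { 2, 4, 5 }, { 2, 4, 6 }, { 2, 5, 6 }, { 4, 5, 6 }, { 1, 2, 3, 4 }, { 1, 2, 3, 5 }, { 1, 2, 3, 6 }, { 1, 3, 4, 5 }, { 1, 3, 4, 6 }, { 1, 3, 5, 6 }, { 2, 4, 5, 6 }, { 1, 2, 3, 4, 5 }, { 1, 2, 3, 4, 6 }, { 1, 2, 3, 5, 6 }, { 1, 3, 4, 5, 6 }, X }.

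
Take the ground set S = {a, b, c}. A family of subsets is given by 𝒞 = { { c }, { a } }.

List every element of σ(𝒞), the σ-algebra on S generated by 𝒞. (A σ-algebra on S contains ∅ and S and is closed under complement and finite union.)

|σ(𝒞)| = 8.  σ(𝒞) = { {}, { a }, { b }, { c }, { a, b }, { a, c }, { b, c }, S }

Working:
Seed the family with 𝒞 together with ∅ and S: { {}, { a }, { c }, S }.
Iteration 1: 3 new —
  { a, b }  = complement { c }
  { a, c }  = { c } ∪ { a }
  { b, c }  = complement { a }
  — 7 sets.
Iteration 2 (1 new):
  { b }  = complement { a, c }
  — 8 sets.
Iteration 3: stable.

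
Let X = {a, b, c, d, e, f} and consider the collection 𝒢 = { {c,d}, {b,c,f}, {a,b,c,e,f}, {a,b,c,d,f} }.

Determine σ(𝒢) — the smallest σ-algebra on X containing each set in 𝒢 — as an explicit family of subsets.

Take S₀ = 𝒢 ∪ {∅, X} = { {}, {c,d}, {b,c,f}, {a,b,c,d,f}, {a,b,c,e,f}, X }.
Pass 1: 5 new —
  {d}  = {a,b,c,e,f}ᶜ
  {e}  = {a,b,c,d,f}ᶜ
  {a,d,e}  = {b,c,f}ᶜ
  {a,b,e,f}  = {c,d}ᶜ
  {b,c,d,f}  = {c,d} ∪ {b,c,f}
Pass 2 (7 new):
  {a,e}  = {b,c,d,f}ᶜ
  {d,e}  = {e} ∪ {d}
  {c,d,e}  = {c,d} ∪ {e}
  {a,c,d,e}  = {a,d,e} ∪ {c,d}
  {b,c,e,f}  = {b,c,f} ∪ {e}
  {a,b,d,e,f}  = {a,d,e} ∪ {a,b,e,f}
  {b,c,d,e,f}  = {e} ∪ {b,c,d,f}
Pass 3: +6 →
  {a}  = {b,c,d,e,f}ᶜ
  {c}  = {a,b,d,e,f}ᶜ
  {a,d}  = {b,c,e,f}ᶜ
  {b,f}  = {a,c,d,e}ᶜ
  {a,b,f}  = {c,d,e}ᶜ
  {a,b,c,f}  = {d,e}ᶜ
Pass 4. New:
  {a,c}  = {a} ∪ {c}
  {c,e}  = {e} ∪ {c}
  {a,c,d}  = {c,d} ∪ {a}
  {a,c,e}  = {c} ∪ {a,e}
  {b,d,f}  = {b,f} ∪ {d}
  {b,e,f}  = {b,f} ∪ {e}
  {a,b,d,f}  = {b,f} ∪ {a,d}
  {b,d,e,f}  = {b,f} ∪ {d,e}
Pass 5: no new sets; the family is a σ-algebra.

Therefore σ(𝒢) = { {}, {a}, {c}, {d}, {e}, {a,c}, {a,d}, {a,e}, {b,f}, {c,d}, {c,e}, {d,e}, {a,b,f}, {a,c,d}, {a,c,e}, {a,d,e}, {b,c,f}, {b,d,f}, {b,e,f}, {c,d,e}, {a,b,c,f}, {a,b,d,f}, {a,b,e,f}, {a,c,d,e}, {b,c,d,f}, {b,c,e,f}, {b,d,e,f}, {a,b,c,d,f}, {a,b,c,e,f}, {a,b,d,e,f}, {b,c,d,e,f}, X } (|σ(𝒢)| = 32).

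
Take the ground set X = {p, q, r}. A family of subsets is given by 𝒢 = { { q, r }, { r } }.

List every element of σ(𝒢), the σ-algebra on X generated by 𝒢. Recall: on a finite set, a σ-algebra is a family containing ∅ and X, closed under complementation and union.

σ(𝒢) = { ∅, { p }, { q }, { r }, { p, q }, { p, r }, { q, r }, X }

Trace:
Take S₀ = 𝒢 ∪ {∅, X} = { ∅, { r }, { q, r }, X }.
Iteration 1 adds 2:
  { p }  = complement { q, r }
  { p, q }  = complement { r }
  (now 6)
Iteration 2. New:
  { p, r }  = { r } ∪ { p }
  (now 7)
Iteration 3 adds 1:
  { q }  = complement { p, r }
  (now 8)
Iteration 4 adds nothing — fixpoint reached.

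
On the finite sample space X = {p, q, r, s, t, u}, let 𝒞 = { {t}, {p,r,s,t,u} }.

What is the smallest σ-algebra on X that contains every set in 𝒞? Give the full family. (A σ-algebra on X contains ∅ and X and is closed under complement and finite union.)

Take S₀ = 𝒞 ∪ {∅, X} = { ∅, {t}, {p,r,s,t,u}, X }.
Pass 1 adds 2:
  {q}  = X∖{p,r,s,t,u}
  {p,q,r,s,u}  = X∖{t}
  — 6 sets.
Pass 2. New:
  {q,t}  = {q} ∪ {t}
  — 7 sets.
Pass 3 (1 new):
  {p,r,s,u}  = X∖{q,t}
  — 8 sets.
Pass 4: no new sets; the family is a σ-algebra.

Hence σ(𝒞) has 8 members: { ∅, {q}, {t}, {q,t}, {p,r,s,u}, {p,q,r,s,u}, {p,r,s,t,u}, X }.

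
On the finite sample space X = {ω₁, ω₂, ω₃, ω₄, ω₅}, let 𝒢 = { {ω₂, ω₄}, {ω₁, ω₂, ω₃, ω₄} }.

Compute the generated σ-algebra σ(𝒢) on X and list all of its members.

Initial family (4 sets): { {}, {ω₂, ω₄}, {ω₁, ω₂, ω₃, ω₄}, X }.
Iteration 1. New:
  {ω₅}  = ᶜ of {ω₁, ω₂, ω₃, ω₄}
  {ω₁, ω₃, ω₅}  = ᶜ of {ω₂, ω₄}
  [6 total]
Iteration 2. New:
  {ω₂, ω₄, ω₅}  = {ω₂, ω₄} ∪ {ω₅}
  [7 total]
Iteration 3 adds 1:
  {ω₁, ω₃}  = ᶜ of {ω₂, ω₄, ω₅}
  [8 total]
After Iteration 4 the family is unchanged; done.

Hence σ(𝒢) has 8 members: { {}, {ω₅}, {ω₁, ω₃}, {ω₂, ω₄}, {ω₁, ω₃, ω₅}, {ω₂, ω₄, ω₅}, {ω₁, ω₂, ω₃, ω₄}, X }.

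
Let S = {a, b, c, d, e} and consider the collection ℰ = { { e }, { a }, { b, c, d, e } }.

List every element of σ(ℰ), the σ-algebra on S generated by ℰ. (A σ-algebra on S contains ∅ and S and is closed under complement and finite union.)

Initial family (5 sets): { {}, { a }, { e }, { b, c, d, e }, S }.
Pass 1 (2 new):
  { a, e }  = { e } ∪ { a }
  { a, b, c, d }  = { e }ᶜ
  |family| = 7
Pass 2: 1 new —
  { b, c, d }  = { a, e }ᶜ
  |family| = 8
Pass 3: closed — nothing new.

|σ(ℰ)| = 8.  σ(ℰ) = { {}, { a }, { e }, { a, e }, { b, c, d }, { a, b, c, d }, { b, c, d, e }, S }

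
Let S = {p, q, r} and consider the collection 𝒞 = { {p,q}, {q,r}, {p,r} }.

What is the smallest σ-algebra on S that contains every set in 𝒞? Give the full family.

Initial family (5 sets): { {}, {p,q}, {p,r}, {q,r}, S }.
Iteration 1: 3 new —
  {p}  = S∖{q,r}
  {q}  = S∖{p,r}
  {r}  = S∖{p,q}
  |family| = 8
After Iteration 2 the family is unchanged; done.

|σ(𝒞)| = 8.  σ(𝒞) = { {}, {p}, {q}, {r}, {p,q}, {p,r}, {q,r}, S }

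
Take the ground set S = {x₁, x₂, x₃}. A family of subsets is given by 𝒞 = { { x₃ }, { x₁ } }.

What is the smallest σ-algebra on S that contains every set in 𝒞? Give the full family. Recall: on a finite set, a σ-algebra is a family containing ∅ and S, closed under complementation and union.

Seed the family with 𝒞 together with ∅ and S: { {}, { x₁ }, { x₃ }, S }.
Step 1: +3 →
  { x₁, x₂ }  = { x₃ }ᶜ
  { x₁, x₃ }  = { x₃ } ∪ { x₁ }
  { x₂, x₃ }  = { x₁ }ᶜ
  (now 7)
Step 2 (1 new):
  { x₂ }  = { x₁, x₃ }ᶜ
  (now 8)
Step 3: stable.

|σ(𝒞)| = 8.  σ(𝒞) = { {}, { x₁ }, { x₂ }, { x₃ }, { x₁, x₂ }, { x₁, x₃ }, { x₂, x₃ }, S }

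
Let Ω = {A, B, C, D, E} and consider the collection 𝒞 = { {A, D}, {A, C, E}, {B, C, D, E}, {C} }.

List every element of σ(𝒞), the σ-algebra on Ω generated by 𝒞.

Initial family (6 sets): { ∅, {C}, {A, D}, {A, C, E}, {B, C, D, E}, Ω }.
Pass 1 adds 6:
  {A}  = Ω∖{B, C, D, E}
  {B, D}  = Ω∖{A, C, E}
  {A, C, D}  = {C} ∪ {A, D}
  {B, C, E}  = Ω∖{A, D}
  {A, B, D, E}  = Ω∖{C}
  {A, C, D, E}  = {A, D} ∪ {A, C, E}
  [12 total]
Pass 2 (7 new):
  {B}  = Ω∖{A, C, D, E}
  {A, C}  = {C} ∪ {A}
  {B, E}  = Ω∖{A, C, D}
  {A, B, D}  = {A, D} ∪ {B, D}
  {B, C, D}  = {C} ∪ {B, D}
  {A, B, C, D}  = {A, C, D} ∪ {B, D}
  {A, B, C, E}  = {A, C, E} ∪ {B, C, E}
  [19 total]
Pass 3: +9 →
  {D}  = Ω∖{A, B, C, E}
  {E}  = Ω∖{A, B, C, D}
  {A, B}  = {B} ∪ {A}
  {A, E}  = Ω∖{B, C, D}
  {B, C}  = {B} ∪ {C}
  {C, E}  = Ω∖{A, B, D}
  {A, B, C}  = {B} ∪ {A, C}
  {A, B, E}  = {B, E} ∪ {A}
  {B, D, E}  = Ω∖{A, C}
  [28 total]
Pass 4 adds 4:
  {C, D}  = Ω∖{A, B, E}
  {D, E}  = Ω∖{A, B, C}
  {A, D, E}  = Ω∖{B, C}
  {C, D, E}  = Ω∖{A, B}
  [32 total]
Pass 5: stable.

σ(𝒞) = { ∅, {A}, {B}, {C}, {D}, {E}, {A, B}, {A, C}, {A, D}, {A, E}, {B, C}, {B, D}, {B, E}, {C, D}, {C, E}, {D, E}, {A, B, C}, {A, B, D}, {A, B, E}, {A, C, D}, {A, C, E}, {A, D, E}, {B, C, D}, {B, C, E}, {B, D, E}, {C, D, E}, {A, B, C, D}, {A, B, C, E}, {A, B, D, E}, {A, C, D, E}, {B, C, D, E}, Ω }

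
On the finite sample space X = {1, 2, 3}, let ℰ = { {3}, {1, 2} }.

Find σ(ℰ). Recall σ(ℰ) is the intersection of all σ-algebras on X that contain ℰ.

Seed the family with ℰ together with ∅ and X: { {}, {3}, {1, 2}, X }.
Iteration 1: already closed under ᶜ and ∪.

Therefore σ(ℰ) = { {}, {3}, {1, 2}, X } (|σ(ℰ)| = 4).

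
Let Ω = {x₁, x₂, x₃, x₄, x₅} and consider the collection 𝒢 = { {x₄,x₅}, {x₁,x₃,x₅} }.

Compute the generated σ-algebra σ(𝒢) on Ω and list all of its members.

σ(𝒢) (16 sets): { {}, {x₂}, {x₄}, {x₅}, {x₁,x₃}, {x₂,x₄}, {x₂,x₅}, {x₄,x₅}, {x₁,x₂,x₃}, {x₁,x₃,x₄}, {x₁,x₃,x₅}, {x₂,x₄,x₅}, {x₁,x₂,x₃,x₄}, {x₁,x₂,x₃,x₅}, {x₁,x₃,x₄,x₅}, Ω }

Check:
Start: 𝒢 ∪ {∅, Ω} = { {}, {x₄,x₅}, {x₁,x₃,x₅}, Ω }.
Round 1 (3 new):
  {x₂,x₄}  = Ω∖{x₁,x₃,x₅}
  {x₁,x₂,x₃}  = Ω∖{x₄,x₅}
  {x₁,x₃,x₄,x₅}  = {x₁,x₃,x₅} ∪ {x₄,x₅}
  — 7 sets.
Round 2 (4 new):
  {x₂}  = Ω∖{x₁,x₃,x₄,x₅}
  {x₂,x₄,x₅}  = {x₄,x₅} ∪ {x₂,x₄}
  {x₁,x₂,x₃,x₄}  = {x₁,x₂,x₃} ∪ {x₂,x₄}
  {x₁,x₂,x₃,x₅}  = {x₁,x₂,x₃} ∪ {x₁,x₃,x₅}
  — 11 sets.
Round 3: +3 →
  {x₄}  = Ω∖{x₁,x₂,x₃,x₅}
  {x₅}  = Ω∖{x₁,x₂,x₃,x₄}
  {x₁,x₃}  = Ω∖{x₂,x₄,x₅}
  — 14 sets.
Round 4 adds 2:
  {x₂,x₅}  = {x₂} ∪ {x₅}
  {x₁,x₃,x₄}  = {x₁,x₃} ∪ {x₄}
  — 16 sets.
Round 5 adds nothing — fixpoint reached.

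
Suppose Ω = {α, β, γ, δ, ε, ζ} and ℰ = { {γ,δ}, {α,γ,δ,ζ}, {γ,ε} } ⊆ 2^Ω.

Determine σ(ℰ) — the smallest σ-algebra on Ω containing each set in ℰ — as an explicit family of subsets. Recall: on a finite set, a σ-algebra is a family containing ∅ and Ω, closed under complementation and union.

Initial family (5 sets): { ∅, {γ,δ}, {γ,ε}, {α,γ,δ,ζ}, Ω }.
Pass 1. New:
  {β,ε}  = complement {α,γ,δ,ζ}
  {γ,δ,ε}  = {γ,δ} ∪ {γ,ε}
  {α,β,δ,ζ}  = complement {γ,ε}
  {α,β,ε,ζ}  = complement {γ,δ}
  {α,γ,δ,ε,ζ}  = {α,γ,δ,ζ} ∪ {γ,ε}
  — 10 sets.
Pass 2. New:
  {β}  = complement {α,γ,δ,ε,ζ}
  {α,β,ζ}  = complement {γ,δ,ε}
  {β,γ,ε}  = {β,ε} ∪ {γ,ε}
  {β,γ,δ,ε}  = {β,ε} ∪ {γ,δ,ε}
  {α,β,γ,δ,ζ}  = {γ,δ} ∪ {α,β,δ,ζ}
  {α,β,γ,ε,ζ}  = {γ,ε} ∪ {α,β,ε,ζ}
  {α,β,δ,ε,ζ}  = {β,ε} ∪ {α,β,δ,ζ}
  — 17 sets.
Pass 3: +6 →
  {γ}  = complement {α,β,δ,ε,ζ}
  {δ}  = complement {α,β,γ,ε,ζ}
  {ε}  = complement {α,β,γ,δ,ζ}
  {α,ζ}  = complement {β,γ,δ,ε}
  {α,δ,ζ}  = complement {β,γ,ε}
  {β,γ,δ}  = {γ,δ} ∪ {β}
  — 23 sets.
Pass 4 adds 9:
  {β,γ}  = {β} ∪ {γ}
  {β,δ}  = {β} ∪ {δ}
  {δ,ε}  = {ε} ∪ {δ}
  {α,γ,ζ}  = {α,ζ} ∪ {γ}
  {α,ε,ζ}  = complement {β,γ,δ}
  {β,δ,ε}  = {β,ε} ∪ {δ}
  {α,β,γ,ζ}  = {γ} ∪ {α,β,ζ}
  {α,γ,ε,ζ}  = {α,ζ} ∪ {γ,ε}
  {α,δ,ε,ζ}  = {α,δ,ζ} ∪ {ε}
  — 32 sets.
After Pass 5 the family is unchanged; done.

|σ(ℰ)| = 32.  σ(ℰ) = { ∅, {β}, {γ}, {δ}, {ε}, {α,ζ}, {β,γ}, {β,δ}, {β,ε}, {γ,δ}, {γ,ε}, {δ,ε}, {α,β,ζ}, {α,γ,ζ}, {α,δ,ζ}, {α,ε,ζ}, {β,γ,δ}, {β,γ,ε}, {β,δ,ε}, {γ,δ,ε}, {α,β,γ,ζ}, {α,β,δ,ζ}, {α,β,ε,ζ}, {α,γ,δ,ζ}, {α,γ,ε,ζ}, {α,δ,ε,ζ}, {β,γ,δ,ε}, {α,β,γ,δ,ζ}, {α,β,γ,ε,ζ}, {α,β,δ,ε,ζ}, {α,γ,δ,ε,ζ}, Ω }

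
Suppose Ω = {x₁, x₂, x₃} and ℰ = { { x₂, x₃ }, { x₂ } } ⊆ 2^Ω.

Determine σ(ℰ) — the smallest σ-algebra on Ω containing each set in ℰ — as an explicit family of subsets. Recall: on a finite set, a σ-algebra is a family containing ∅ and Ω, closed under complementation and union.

Start: ℰ ∪ {∅, Ω} = { {}, { x₂ }, { x₂, x₃ }, Ω }.
Pass 1: +2 →
  { x₁ }  = complement { x₂, x₃ }
  { x₁, x₃ }  = complement { x₂ }
  [6 total]
Pass 2: 1 new —
  { x₁, x₂ }  = { x₂ } ∪ { x₁ }
  [7 total]
Pass 3 (1 new):
  { x₃ }  = complement { x₁, x₂ }
  [8 total]
Pass 4: closed — nothing new.

Hence σ(ℰ) has 8 members: { {}, { x₁ }, { x₂ }, { x₃ }, { x₁, x₂ }, { x₁, x₃ }, { x₂, x₃ }, Ω }.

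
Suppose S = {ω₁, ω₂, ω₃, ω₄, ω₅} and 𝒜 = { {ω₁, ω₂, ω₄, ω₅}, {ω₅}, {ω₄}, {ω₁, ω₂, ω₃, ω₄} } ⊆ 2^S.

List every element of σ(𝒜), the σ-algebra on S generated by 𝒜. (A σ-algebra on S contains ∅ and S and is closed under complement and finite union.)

Take S₀ = 𝒜 ∪ {∅, S} = { {}, {ω₄}, {ω₅}, {ω₁, ω₂, ω₃, ω₄}, {ω₁, ω₂, ω₄, ω₅}, S }.
Round 1: +3 →
  {ω₃}  = {ω₁, ω₂, ω₄, ω₅}ᶜ
  {ω₄, ω₅}  = {ω₄} ∪ {ω₅}
  {ω₁, ω₂, ω₃, ω₅}  = {ω₄}ᶜ
  [9 total]
Round 2: +4 →
  {ω₃, ω₄}  = {ω₃} ∪ {ω₄}
  {ω₃, ω₅}  = {ω₅} ∪ {ω₃}
  {ω₁, ω₂, ω₃}  = {ω₄, ω₅}ᶜ
  {ω₃, ω₄, ω₅}  = {ω₄, ω₅} ∪ {ω₃}
  [13 total]
Round 3. New:
  {ω₁, ω₂}  = {ω₃, ω₄, ω₅}ᶜ
  {ω₁, ω₂, ω₄}  = {ω₃, ω₅}ᶜ
  {ω₁, ω₂, ω₅}  = {ω₃, ω₄}ᶜ
  [16 total]
Round 4: stable.

σ(𝒜) = { {}, {ω₃}, {ω₄}, {ω₅}, {ω₁, ω₂}, {ω₃, ω₄}, {ω₃, ω₅}, {ω₄, ω₅}, {ω₁, ω₂, ω₃}, {ω₁, ω₂, ω₄}, {ω₁, ω₂, ω₅}, {ω₃, ω₄, ω₅}, {ω₁, ω₂, ω₃, ω₄}, {ω₁, ω₂, ω₃, ω₅}, {ω₁, ω₂, ω₄, ω₅}, S }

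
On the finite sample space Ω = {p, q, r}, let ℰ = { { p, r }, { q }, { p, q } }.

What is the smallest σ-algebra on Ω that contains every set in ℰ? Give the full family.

Seed the family with ℰ together with ∅ and Ω: { {}, { q }, { p, q }, { p, r }, Ω }.
Round 1 (1 new):
  { r }  = Ω∖{ p, q }
  (now 6)
Round 2: +1 →
  { q, r }  = { r } ∪ { q }
  (now 7)
Round 3: 1 new —
  { p }  = Ω∖{ q, r }
  (now 8)
Round 4 adds nothing — fixpoint reached.

σ(ℰ) = { {}, { p }, { q }, { r }, { p, q }, { p, r }, { q, r }, Ω }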